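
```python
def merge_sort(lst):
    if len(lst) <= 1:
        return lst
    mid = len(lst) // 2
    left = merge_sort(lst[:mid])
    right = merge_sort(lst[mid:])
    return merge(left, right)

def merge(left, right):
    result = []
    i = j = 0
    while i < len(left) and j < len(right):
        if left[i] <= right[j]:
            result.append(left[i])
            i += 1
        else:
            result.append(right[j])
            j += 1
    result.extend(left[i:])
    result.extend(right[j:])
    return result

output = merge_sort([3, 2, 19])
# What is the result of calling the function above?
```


merge_sort([3, 2, 19])
Split into [3] and [2, 19]
Left sorted: [3]
Right sorted: [2, 19]
Merge [3] and [2, 19]
= [2, 3, 19]


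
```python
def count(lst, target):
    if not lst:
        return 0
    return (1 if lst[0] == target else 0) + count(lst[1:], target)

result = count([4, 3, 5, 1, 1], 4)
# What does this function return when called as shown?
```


count([4, 3, 5, 1, 1], 4)
lst[0]=4 == 4: 1 + count([3, 5, 1, 1], 4)
lst[0]=3 != 4: 0 + count([5, 1, 1], 4)
lst[0]=5 != 4: 0 + count([1, 1], 4)
lst[0]=1 != 4: 0 + count([1], 4)
lst[0]=1 != 4: 0 + count([], 4)
= 1


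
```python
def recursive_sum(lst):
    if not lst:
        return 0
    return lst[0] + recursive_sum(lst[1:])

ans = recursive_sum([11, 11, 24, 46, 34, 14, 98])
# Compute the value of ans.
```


recursive_sum([11, 11, 24, 46, 34, 14, 98])
= 11 + recursive_sum([11, 24, 46, 34, 14, 98])
= 11 + 11 + recursive_sum([24, 46, 34, 14, 98])
= 11 + 11 + 24 + recursive_sum([46, 34, 14, 98])
= 11 + 11 + 24 + 46 + recursive_sum([34, 14, 98])
= 11 + 11 + 24 + 46 + 34 + recursive_sum([14, 98])
= 11 + 11 + 24 + 46 + 34 + 14 + recursive_sum([98])
= 11 + 11 + 24 + 46 + 34 + 14 + 98 + recursive_sum([])
= 11 + 11 + 24 + 46 + 34 + 14 + 98 + 0
= 238


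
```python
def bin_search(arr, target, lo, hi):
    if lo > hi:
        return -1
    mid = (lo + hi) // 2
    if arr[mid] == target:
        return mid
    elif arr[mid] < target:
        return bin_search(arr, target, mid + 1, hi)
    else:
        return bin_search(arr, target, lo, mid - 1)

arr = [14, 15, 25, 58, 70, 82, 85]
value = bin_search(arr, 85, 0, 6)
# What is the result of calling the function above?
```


bin_search(arr, 85, 0, 6)
lo=0, hi=6, mid=3, arr[mid]=58
58 < 85, search right half
lo=4, hi=6, mid=5, arr[mid]=82
82 < 85, search right half
lo=6, hi=6, mid=6, arr[mid]=85
arr[6] == 85, found at index 6
= 6


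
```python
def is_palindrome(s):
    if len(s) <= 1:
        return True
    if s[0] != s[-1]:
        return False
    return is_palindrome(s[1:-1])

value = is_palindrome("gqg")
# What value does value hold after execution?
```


is_palindrome("gqg")
"gqg": s[0]='g' == s[-1]='g' -> is_palindrome("q")
"q": len <= 1 -> True
= True


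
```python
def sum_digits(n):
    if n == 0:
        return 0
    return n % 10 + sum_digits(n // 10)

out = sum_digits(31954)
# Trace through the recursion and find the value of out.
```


sum_digits(31954)
= 4 + sum_digits(3195)
= 4 + 5 + sum_digits(319)
= 4 + 5 + 9 + sum_digits(31)
= 4 + 5 + 9 + 1 + sum_digits(3)
= 4 + 5 + 9 + 1 + 3 + sum_digits(0)
= 4 + 5 + 9 + 1 + 3 + 0
= 22


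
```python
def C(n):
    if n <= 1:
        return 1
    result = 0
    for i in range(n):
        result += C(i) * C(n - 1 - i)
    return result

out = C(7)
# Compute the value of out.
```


C(7)
= sum of C(i) * C(7-1-i) for i in 0..6
First compute sub-values bottom-up:
  C(0) = 1, C(1) = 1
  C(2) = 1*1 + 1*1 = 2
  C(3) = 1*2 + 1*1 + 2*1 = 5
  C(4) = 1*5 + 1*2 + 2*1 + 5*1 = 14
  C(5) = 1*14 + 1*5 + 2*2 + 5*1 + 14*1 = 42
  C(6) = 1*42 + 1*14 + 2*5 + 5*2 + 14*1 + 42*1 = 132
Now C(7):
  C(0)*C(6) = 1*132 = 132
  C(1)*C(5) = 1*42 = 42
  C(2)*C(4) = 2*14 = 28
  C(3)*C(3) = 5*5 = 25
  C(4)*C(2) = 14*2 = 28
  C(5)*C(1) = 42*1 = 42
  C(6)*C(0) = 132*1 = 132
= 132 + 42 + 28 + 25 + 28 + 42 + 132
= 429


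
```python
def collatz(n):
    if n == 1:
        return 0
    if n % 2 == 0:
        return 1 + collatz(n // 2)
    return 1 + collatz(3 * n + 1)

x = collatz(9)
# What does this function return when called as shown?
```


collatz(9)
9 is odd -> 3*9+1 = 28 -> collatz(28)
28 is even -> collatz(14)
14 is even -> collatz(7)
7 is odd -> 3*7+1 = 22 -> collatz(22)
22 is even -> collatz(11)
11 is odd -> 3*11+1 = 34 -> collatz(34)
34 is even -> collatz(17)
17 is odd -> 3*17+1 = 52 -> collatz(52)
52 is even -> collatz(26)
26 is even -> collatz(13)
13 is odd -> 3*13+1 = 40 -> collatz(40)
40 is even -> collatz(20)
20 is even -> collatz(10)
10 is even -> collatz(5)
5 is odd -> 3*5+1 = 16 -> collatz(16)
16 is even -> collatz(8)
8 is even -> collatz(4)
4 is even -> collatz(2)
2 is even -> collatz(1)
Reached 1 after 19 steps
= 19


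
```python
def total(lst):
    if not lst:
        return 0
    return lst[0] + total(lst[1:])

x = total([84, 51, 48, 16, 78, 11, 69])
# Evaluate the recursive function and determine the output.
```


total([84, 51, 48, 16, 78, 11, 69])
= 84 + total([51, 48, 16, 78, 11, 69])
= 84 + 51 + total([48, 16, 78, 11, 69])
= 84 + 51 + 48 + total([16, 78, 11, 69])
= 84 + 51 + 48 + 16 + total([78, 11, 69])
= 84 + 51 + 48 + 16 + 78 + total([11, 69])
= 84 + 51 + 48 + 16 + 78 + 11 + total([69])
= 84 + 51 + 48 + 16 + 78 + 11 + 69 + total([])
= 84 + 51 + 48 + 16 + 78 + 11 + 69 + 0
= 357


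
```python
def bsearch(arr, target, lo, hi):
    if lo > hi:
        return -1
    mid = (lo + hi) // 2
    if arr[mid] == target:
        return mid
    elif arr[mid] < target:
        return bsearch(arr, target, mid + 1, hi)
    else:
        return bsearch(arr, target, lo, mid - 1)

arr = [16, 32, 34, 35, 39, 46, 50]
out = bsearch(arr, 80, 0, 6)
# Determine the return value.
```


bsearch(arr, 80, 0, 6)
lo=0, hi=6, mid=3, arr[mid]=35
35 < 80, search right half
lo=4, hi=6, mid=5, arr[mid]=46
46 < 80, search right half
lo=6, hi=6, mid=6, arr[mid]=50
50 < 80, search right half
lo > hi, target not found, return -1
= -1


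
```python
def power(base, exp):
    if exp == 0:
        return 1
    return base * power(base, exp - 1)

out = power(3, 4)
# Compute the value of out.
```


power(3, 4)
= 3 * power(3, 3)
= 3 * 3 * power(3, 2)
= 3 * 3 * 3 * power(3, 1)
= 3 * 3 * 3 * 3 * power(3, 0)
= 3 * 3 * 3 * 3 * 1
= 81


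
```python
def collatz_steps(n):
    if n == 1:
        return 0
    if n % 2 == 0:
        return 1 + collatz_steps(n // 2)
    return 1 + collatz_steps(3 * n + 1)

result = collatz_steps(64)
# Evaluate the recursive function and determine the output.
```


collatz_steps(64)
64 is even -> collatz_steps(32)
32 is even -> collatz_steps(16)
16 is even -> collatz_steps(8)
8 is even -> collatz_steps(4)
4 is even -> collatz_steps(2)
2 is even -> collatz_steps(1)
Reached 1 after 6 steps
= 6


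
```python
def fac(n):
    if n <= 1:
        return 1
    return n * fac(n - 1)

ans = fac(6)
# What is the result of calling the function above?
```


fac(6)
= 6 * fac(5)
= 6 * 5 * fac(4)
= 6 * 5 * 4 * fac(3)
= 6 * 5 * 4 * 3 * fac(2)
= 6 * 5 * 4 * 3 * 2 * fac(1)
= 6 * 5 * 4 * 3 * 2 * 1
= 720


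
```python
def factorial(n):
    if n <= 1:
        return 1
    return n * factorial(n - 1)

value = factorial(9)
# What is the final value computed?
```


factorial(9)
= 9 * factorial(8)
= 9 * 8 * factorial(7)
= 9 * 8 * 7 * factorial(6)
= 9 * 8 * 7 * 6 * factorial(5)
= 9 * 8 * 7 * 6 * 5 * factorial(4)
= 9 * 8 * 7 * 6 * 5 * 4 * factorial(3)
= 9 * 8 * 7 * 6 * 5 * 4 * 3 * factorial(2)
= 9 * 8 * 7 * 6 * 5 * 4 * 3 * 2 * factorial(1)
= 9 * 8 * 7 * 6 * 5 * 4 * 3 * 2 * 1
= 362880


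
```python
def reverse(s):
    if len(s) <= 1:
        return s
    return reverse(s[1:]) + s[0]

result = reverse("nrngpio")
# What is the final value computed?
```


reverse("nrngpio")
= reverse("rngpio") + "n"
= reverse("ngpio") + "r" + "n"
= reverse("gpio") + "n" + "r" + "n"
= reverse("pio") + "g" + "n" + "r" + "n"
= reverse("io") + "p" + "g" + "n" + "r" + "n"
= reverse("o") + "i" + "p" + "g" + "n" + "r" + "n"
= "o" + "i" + "p" + "g" + "n" + "r" + "n"
= "oipgnrn"


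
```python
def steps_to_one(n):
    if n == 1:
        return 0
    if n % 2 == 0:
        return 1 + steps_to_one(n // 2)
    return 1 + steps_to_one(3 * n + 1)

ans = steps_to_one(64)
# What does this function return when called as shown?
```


steps_to_one(64)
64 is even -> steps_to_one(32)
32 is even -> steps_to_one(16)
16 is even -> steps_to_one(8)
8 is even -> steps_to_one(4)
4 is even -> steps_to_one(2)
2 is even -> steps_to_one(1)
Reached 1 after 6 steps
= 6


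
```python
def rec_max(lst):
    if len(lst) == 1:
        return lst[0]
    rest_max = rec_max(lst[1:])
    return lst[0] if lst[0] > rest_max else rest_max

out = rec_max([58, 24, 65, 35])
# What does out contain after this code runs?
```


rec_max([58, 24, 65, 35])
= compare 58 with rec_max([24, 65, 35])
= compare 24 with rec_max([65, 35])
= compare 65 with rec_max([35])
Base: rec_max([35]) = 35
compare 65 with 35: max = 65
compare 24 with 65: max = 65
compare 58 with 65: max = 65
= 65


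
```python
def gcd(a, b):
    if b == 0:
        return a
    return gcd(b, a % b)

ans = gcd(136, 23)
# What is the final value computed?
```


gcd(136, 23)
= gcd(23, 136 % 23) = gcd(23, 21)
= gcd(21, 23 % 21) = gcd(21, 2)
= gcd(2, 21 % 2) = gcd(2, 1)
= gcd(1, 2 % 1) = gcd(1, 0)
b == 0, return a = 1


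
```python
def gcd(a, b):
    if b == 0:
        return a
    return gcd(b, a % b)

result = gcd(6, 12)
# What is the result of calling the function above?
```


gcd(6, 12)
= gcd(12, 6 % 12) = gcd(12, 6)
= gcd(6, 12 % 6) = gcd(6, 0)
b == 0, return a = 6


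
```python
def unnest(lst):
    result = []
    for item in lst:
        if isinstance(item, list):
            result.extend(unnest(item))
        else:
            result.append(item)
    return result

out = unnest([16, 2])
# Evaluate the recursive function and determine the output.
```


unnest([16, 2])
Processing each element:
  16 is not a list -> append 16
  2 is not a list -> append 2
= [16, 2]


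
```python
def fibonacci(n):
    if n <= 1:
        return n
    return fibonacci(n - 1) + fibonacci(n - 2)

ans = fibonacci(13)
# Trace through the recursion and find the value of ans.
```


fibonacci(13)
= fibonacci(12) + fibonacci(11)
= (fibonacci(11) + fibonacci(10)) + fibonacci(11)
Computing bottom-up: fibonacci(0)=0, fibonacci(1)=1, fibonacci(2)=1, fibonacci(3)=2, fibonacci(4)=3, fibonacci(5)=5, fibonacci(6)=8, fibonacci(7)=13, fibonacci(8)=21, fibonacci(9)=34, fibonacci(10)=55, fibonacci(11)=89, fibonacci(12)=144, fibonacci(13)=233
= 233


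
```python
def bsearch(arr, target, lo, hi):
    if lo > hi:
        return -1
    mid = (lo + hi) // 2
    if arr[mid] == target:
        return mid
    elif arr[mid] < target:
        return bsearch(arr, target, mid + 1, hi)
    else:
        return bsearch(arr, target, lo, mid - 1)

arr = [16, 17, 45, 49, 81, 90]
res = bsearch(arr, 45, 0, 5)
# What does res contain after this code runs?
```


bsearch(arr, 45, 0, 5)
lo=0, hi=5, mid=2, arr[mid]=45
arr[2] == 45, found at index 2
= 2


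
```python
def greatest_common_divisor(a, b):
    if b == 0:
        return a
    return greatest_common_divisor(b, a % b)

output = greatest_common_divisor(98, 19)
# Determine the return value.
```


greatest_common_divisor(98, 19)
= greatest_common_divisor(19, 98 % 19) = greatest_common_divisor(19, 3)
= greatest_common_divisor(3, 19 % 3) = greatest_common_divisor(3, 1)
= greatest_common_divisor(1, 3 % 1) = greatest_common_divisor(1, 0)
b == 0, return a = 1


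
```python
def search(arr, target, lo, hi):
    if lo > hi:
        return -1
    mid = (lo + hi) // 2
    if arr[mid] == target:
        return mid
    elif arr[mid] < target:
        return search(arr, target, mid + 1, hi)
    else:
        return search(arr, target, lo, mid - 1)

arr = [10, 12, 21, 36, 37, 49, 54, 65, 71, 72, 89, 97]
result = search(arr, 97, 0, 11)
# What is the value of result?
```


search(arr, 97, 0, 11)
lo=0, hi=11, mid=5, arr[mid]=49
49 < 97, search right half
lo=6, hi=11, mid=8, arr[mid]=71
71 < 97, search right half
lo=9, hi=11, mid=10, arr[mid]=89
89 < 97, search right half
lo=11, hi=11, mid=11, arr[mid]=97
arr[11] == 97, found at index 11
= 11


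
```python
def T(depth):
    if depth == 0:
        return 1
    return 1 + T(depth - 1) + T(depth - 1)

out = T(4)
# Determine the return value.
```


T(4)
= 1 + T(3) + T(3)
= 1 + 2 * T(3)
T(k) = 2^(k+1) - 1
T(0) = 1
T(1) = 3
T(2) = 7
T(3) = 15
T(4) = 31
T(4) = 2^5 - 1 = 31


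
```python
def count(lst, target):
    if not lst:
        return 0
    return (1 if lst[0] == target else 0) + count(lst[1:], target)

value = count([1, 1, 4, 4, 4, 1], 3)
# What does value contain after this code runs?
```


count([1, 1, 4, 4, 4, 1], 3)
lst[0]=1 != 3: 0 + count([1, 4, 4, 4, 1], 3)
lst[0]=1 != 3: 0 + count([4, 4, 4, 1], 3)
lst[0]=4 != 3: 0 + count([4, 4, 1], 3)
lst[0]=4 != 3: 0 + count([4, 1], 3)
lst[0]=4 != 3: 0 + count([1], 3)
lst[0]=1 != 3: 0 + count([], 3)
= 0


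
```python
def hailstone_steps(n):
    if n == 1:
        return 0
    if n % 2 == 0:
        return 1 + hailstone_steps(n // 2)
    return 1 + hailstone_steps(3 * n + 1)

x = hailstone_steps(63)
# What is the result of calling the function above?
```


hailstone_steps(63)
63 is odd -> 3*63+1 = 190 -> hailstone_steps(190)
190 is even -> hailstone_steps(95)
95 is odd -> 3*95+1 = 286 -> hailstone_steps(286)
286 is even -> hailstone_steps(143)
143 is odd -> 3*143+1 = 430 -> hailstone_steps(430)
430 is even -> hailstone_steps(215)
215 is odd -> 3*215+1 = 646 -> hailstone_steps(646)
646 is even -> hailstone_steps(323)
323 is odd -> 3*323+1 = 970 -> hailstone_steps(970)
970 is even -> hailstone_steps(485)
485 is odd -> 3*485+1 = 1456 -> hailstone_steps(1456)
1456 is even -> hailstone_steps(728)
728 is even -> hailstone_steps(364)
364 is even -> hailstone_steps(182)
182 is even -> hailstone_steps(91)
91 is odd -> 3*91+1 = 274 -> hailstone_steps(274)
274 is even -> hailstone_steps(137)
137 is odd -> 3*137+1 = 412 -> hailstone_steps(412)
412 is even -> hailstone_steps(206)
206 is even -> hailstone_steps(103)
103 is odd -> 3*103+1 = 310 -> hailstone_steps(310)
310 is even -> hailstone_steps(155)
155 is odd -> 3*155+1 = 466 -> hailstone_steps(466)
466 is even -> hailstone_steps(233)
233 is odd -> 3*233+1 = 700 -> hailstone_steps(700)
700 is even -> hailstone_steps(350)
350 is even -> hailstone_steps(175)
175 is odd -> 3*175+1 = 526 -> hailstone_steps(526)
526 is even -> hailstone_steps(263)
263 is odd -> 3*263+1 = 790 -> hailstone_steps(790)
790 is even -> hailstone_steps(395)
395 is odd -> 3*395+1 = 1186 -> hailstone_steps(1186)
1186 is even -> hailstone_steps(593)
593 is odd -> 3*593+1 = 1780 -> hailstone_steps(1780)
1780 is even -> hailstone_steps(890)
890 is even -> hailstone_steps(445)
445 is odd -> 3*445+1 = 1336 -> hailstone_steps(1336)
1336 is even -> hailstone_steps(668)
668 is even -> hailstone_steps(334)
334 is even -> hailstone_steps(167)
167 is odd -> 3*167+1 = 502 -> hailstone_steps(502)
502 is even -> hailstone_steps(251)
251 is odd -> 3*251+1 = 754 -> hailstone_steps(754)
754 is even -> hailstone_steps(377)
377 is odd -> 3*377+1 = 1132 -> hailstone_steps(1132)
1132 is even -> hailstone_steps(566)
566 is even -> hailstone_steps(283)
283 is odd -> 3*283+1 = 850 -> hailstone_steps(850)
850 is even -> hailstone_steps(425)
425 is odd -> 3*425+1 = 1276 -> hailstone_steps(1276)
1276 is even -> hailstone_steps(638)
638 is even -> hailstone_steps(319)
319 is odd -> 3*319+1 = 958 -> hailstone_steps(958)
958 is even -> hailstone_steps(479)
479 is odd -> 3*479+1 = 1438 -> hailstone_steps(1438)
1438 is even -> hailstone_steps(719)
719 is odd -> 3*719+1 = 2158 -> hailstone_steps(2158)
2158 is even -> hailstone_steps(1079)
1079 is odd -> 3*1079+1 = 3238 -> hailstone_steps(3238)
3238 is even -> hailstone_steps(1619)
1619 is odd -> 3*1619+1 = 4858 -> hailstone_steps(4858)
4858 is even -> hailstone_steps(2429)
2429 is odd -> 3*2429+1 = 7288 -> hailstone_steps(7288)
7288 is even -> hailstone_steps(3644)
3644 is even -> hailstone_steps(1822)
1822 is even -> hailstone_steps(911)
911 is odd -> 3*911+1 = 2734 -> hailstone_steps(2734)
2734 is even -> hailstone_steps(1367)
1367 is odd -> 3*1367+1 = 4102 -> hailstone_steps(4102)
4102 is even -> hailstone_steps(2051)
2051 is odd -> 3*2051+1 = 6154 -> hailstone_steps(6154)
6154 is even -> hailstone_steps(3077)
3077 is odd -> 3*3077+1 = 9232 -> hailstone_steps(9232)
9232 is even -> hailstone_steps(4616)
4616 is even -> hailstone_steps(2308)
2308 is even -> hailstone_steps(1154)
1154 is even -> hailstone_steps(577)
577 is odd -> 3*577+1 = 1732 -> hailstone_steps(1732)
1732 is even -> hailstone_steps(866)
866 is even -> hailstone_steps(433)
433 is odd -> 3*433+1 = 1300 -> hailstone_steps(1300)
1300 is even -> hailstone_steps(650)
650 is even -> hailstone_steps(325)
325 is odd -> 3*325+1 = 976 -> hailstone_steps(976)
976 is even -> hailstone_steps(488)
488 is even -> hailstone_steps(244)
244 is even -> hailstone_steps(122)
122 is even -> hailstone_steps(61)
61 is odd -> 3*61+1 = 184 -> hailstone_steps(184)
184 is even -> hailstone_steps(92)
92 is even -> hailstone_steps(46)
46 is even -> hailstone_steps(23)
23 is odd -> 3*23+1 = 70 -> hailstone_steps(70)
70 is even -> hailstone_steps(35)
35 is odd -> 3*35+1 = 106 -> hailstone_steps(106)
106 is even -> hailstone_steps(53)
53 is odd -> 3*53+1 = 160 -> hailstone_steps(160)
160 is even -> hailstone_steps(80)
80 is even -> hailstone_steps(40)
40 is even -> hailstone_steps(20)
20 is even -> hailstone_steps(10)
10 is even -> hailstone_steps(5)
5 is odd -> 3*5+1 = 16 -> hailstone_steps(16)
16 is even -> hailstone_steps(8)
8 is even -> hailstone_steps(4)
4 is even -> hailstone_steps(2)
2 is even -> hailstone_steps(1)
Reached 1 after 107 steps
= 107


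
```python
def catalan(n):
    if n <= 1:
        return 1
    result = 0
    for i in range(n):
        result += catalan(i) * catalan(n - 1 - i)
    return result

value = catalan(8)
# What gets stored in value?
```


catalan(8)
= sum of catalan(i) * catalan(8-1-i) for i in 0..7
First compute sub-values bottom-up:
  catalan(0) = 1, catalan(1) = 1
  catalan(2) = 1*1 + 1*1 = 2
  catalan(3) = 1*2 + 1*1 + 2*1 = 5
  catalan(4) = 1*5 + 1*2 + 2*1 + 5*1 = 14
  catalan(5) = 1*14 + 1*5 + 2*2 + 5*1 + 14*1 = 42
  catalan(6) = 1*42 + 1*14 + 2*5 + 5*2 + 14*1 + 42*1 = 132
  catalan(7) = 1*132 + 1*42 + 2*14 + 5*5 + 14*2 + 42*1 + 132*1 = 429
Now catalan(8):
  catalan(0)*catalan(7) = 1*429 = 429
  catalan(1)*catalan(6) = 1*132 = 132
  catalan(2)*catalan(5) = 2*42 = 84
  catalan(3)*catalan(4) = 5*14 = 70
  catalan(4)*catalan(3) = 14*5 = 70
  catalan(5)*catalan(2) = 42*2 = 84
  catalan(6)*catalan(1) = 132*1 = 132
  catalan(7)*catalan(0) = 429*1 = 429
= 429 + 132 + 84 + 70 + 70 + 84 + 132 + 429
= 1430


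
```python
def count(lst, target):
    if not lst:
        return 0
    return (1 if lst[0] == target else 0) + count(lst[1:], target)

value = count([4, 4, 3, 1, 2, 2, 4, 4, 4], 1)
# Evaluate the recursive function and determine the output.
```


count([4, 4, 3, 1, 2, 2, 4, 4, 4], 1)
lst[0]=4 != 1: 0 + count([4, 3, 1, 2, 2, 4, 4, 4], 1)
lst[0]=4 != 1: 0 + count([3, 1, 2, 2, 4, 4, 4], 1)
lst[0]=3 != 1: 0 + count([1, 2, 2, 4, 4, 4], 1)
lst[0]=1 == 1: 1 + count([2, 2, 4, 4, 4], 1)
lst[0]=2 != 1: 0 + count([2, 4, 4, 4], 1)
lst[0]=2 != 1: 0 + count([4, 4, 4], 1)
lst[0]=4 != 1: 0 + count([4, 4], 1)
lst[0]=4 != 1: 0 + count([4], 1)
lst[0]=4 != 1: 0 + count([], 1)
= 1


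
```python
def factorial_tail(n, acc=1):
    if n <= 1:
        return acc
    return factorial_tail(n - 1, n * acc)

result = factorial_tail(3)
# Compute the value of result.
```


factorial_tail(3, 1)
= factorial_tail(2, 3 * 1) = factorial_tail(2, 3)
= factorial_tail(1, 2 * 3) = factorial_tail(1, 6)
n <= 1, return acc = 6


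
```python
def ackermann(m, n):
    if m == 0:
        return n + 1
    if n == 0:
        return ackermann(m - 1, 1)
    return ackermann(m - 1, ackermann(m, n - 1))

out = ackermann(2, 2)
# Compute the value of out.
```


ackermann(2, 2)
= ackermann(1, ackermann(2, 1))
First compute ackermann(2, 1) = 5
= ackermann(1, 5)
= 7


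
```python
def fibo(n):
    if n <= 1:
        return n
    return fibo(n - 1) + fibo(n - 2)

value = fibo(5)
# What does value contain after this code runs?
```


fibo(5)
= fibo(4) + fibo(3)
= (fibo(3) + fibo(2)) + fibo(3)
Computing bottom-up: fibo(0)=0, fibo(1)=1, fibo(2)=1, fibo(3)=2, fibo(4)=3, fibo(5)=5
= 5


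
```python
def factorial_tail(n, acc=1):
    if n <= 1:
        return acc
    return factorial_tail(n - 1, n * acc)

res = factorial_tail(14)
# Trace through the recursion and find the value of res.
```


factorial_tail(14, 1)
= factorial_tail(13, 14 * 1) = factorial_tail(13, 14)
= factorial_tail(12, 13 * 14) = factorial_tail(12, 182)
= factorial_tail(11, 12 * 182) = factorial_tail(11, 2184)
= factorial_tail(10, 11 * 2184) = factorial_tail(10, 24024)
= factorial_tail(9, 10 * 24024) = factorial_tail(9, 240240)
= factorial_tail(8, 9 * 240240) = factorial_tail(8, 2162160)
= factorial_tail(7, 8 * 2162160) = factorial_tail(7, 17297280)
= factorial_tail(6, 7 * 17297280) = factorial_tail(6, 121080960)
= factorial_tail(5, 6 * 121080960) = factorial_tail(5, 726485760)
= factorial_tail(4, 5 * 726485760) = factorial_tail(4, 3632428800)
= factorial_tail(3, 4 * 3632428800) = factorial_tail(3, 14529715200)
= factorial_tail(2, 3 * 14529715200) = factorial_tail(2, 43589145600)
= factorial_tail(1, 2 * 43589145600) = factorial_tail(1, 87178291200)
n <= 1, return acc = 87178291200


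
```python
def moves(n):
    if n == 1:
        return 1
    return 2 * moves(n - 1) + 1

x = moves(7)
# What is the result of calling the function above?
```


moves(7)
= 2 * moves(6) + 1
= 2 * (2 * moves(5) + 1) + 1
= 2 * (2 * (2 * moves(4) + 1) + 1) + 1
= 2 * (2 * (2 * (2 * moves(3) + 1) + 1) + 1) + 1
= 2 * (2 * (2 * (2 * (2 * moves(2) + 1) + 1) + 1) + 1) + 1
= 2 * (2 * (2 * (2 * (2 * (2 * moves(1) + 1) + 1) + 1) + 1) + 1) + 1
Now compute bottom-up:
moves(1) = 1
moves(2) = 2 * 1 + 1 = 3
moves(3) = 2 * 3 + 1 = 7
moves(4) = 2 * 7 + 1 = 15
moves(5) = 2 * 15 + 1 = 31
moves(6) = 2 * 31 + 1 = 63
moves(7) = 2 * 63 + 1 = 127
= 127


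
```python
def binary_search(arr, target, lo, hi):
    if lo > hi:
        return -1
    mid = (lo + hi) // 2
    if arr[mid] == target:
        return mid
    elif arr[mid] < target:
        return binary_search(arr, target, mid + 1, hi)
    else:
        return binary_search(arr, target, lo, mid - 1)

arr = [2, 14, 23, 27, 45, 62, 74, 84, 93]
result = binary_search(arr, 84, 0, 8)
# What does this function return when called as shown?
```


binary_search(arr, 84, 0, 8)
lo=0, hi=8, mid=4, arr[mid]=45
45 < 84, search right half
lo=5, hi=8, mid=6, arr[mid]=74
74 < 84, search right half
lo=7, hi=8, mid=7, arr[mid]=84
arr[7] == 84, found at index 7
= 7


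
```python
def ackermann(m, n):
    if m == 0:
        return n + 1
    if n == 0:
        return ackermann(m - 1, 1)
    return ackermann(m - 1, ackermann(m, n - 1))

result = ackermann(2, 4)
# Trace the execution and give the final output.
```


ackermann(2, 4)
= ackermann(1, ackermann(2, 3))
First compute ackermann(2, 3) = 9
= ackermann(1, 9)
= 11


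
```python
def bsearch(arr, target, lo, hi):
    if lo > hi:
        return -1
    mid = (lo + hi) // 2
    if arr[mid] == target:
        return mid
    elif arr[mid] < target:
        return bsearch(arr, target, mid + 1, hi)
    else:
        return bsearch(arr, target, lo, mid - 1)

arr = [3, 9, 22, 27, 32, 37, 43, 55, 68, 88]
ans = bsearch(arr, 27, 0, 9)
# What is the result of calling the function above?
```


bsearch(arr, 27, 0, 9)
lo=0, hi=9, mid=4, arr[mid]=32
32 > 27, search left half
lo=0, hi=3, mid=1, arr[mid]=9
9 < 27, search right half
lo=2, hi=3, mid=2, arr[mid]=22
22 < 27, search right half
lo=3, hi=3, mid=3, arr[mid]=27
arr[3] == 27, found at index 3
= 3


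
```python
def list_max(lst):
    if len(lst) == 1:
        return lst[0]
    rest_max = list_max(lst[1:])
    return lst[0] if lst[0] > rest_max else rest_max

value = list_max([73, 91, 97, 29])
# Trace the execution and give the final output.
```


list_max([73, 91, 97, 29])
= compare 73 with list_max([91, 97, 29])
= compare 91 with list_max([97, 29])
= compare 97 with list_max([29])
Base: list_max([29]) = 29
compare 97 with 29: max = 97
compare 91 with 97: max = 97
compare 73 with 97: max = 97
= 97


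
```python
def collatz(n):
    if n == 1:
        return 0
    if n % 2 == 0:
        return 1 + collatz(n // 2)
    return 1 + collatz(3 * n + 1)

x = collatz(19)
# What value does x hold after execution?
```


collatz(19)
19 is odd -> 3*19+1 = 58 -> collatz(58)
58 is even -> collatz(29)
29 is odd -> 3*29+1 = 88 -> collatz(88)
88 is even -> collatz(44)
44 is even -> collatz(22)
22 is even -> collatz(11)
11 is odd -> 3*11+1 = 34 -> collatz(34)
34 is even -> collatz(17)
17 is odd -> 3*17+1 = 52 -> collatz(52)
52 is even -> collatz(26)
26 is even -> collatz(13)
13 is odd -> 3*13+1 = 40 -> collatz(40)
40 is even -> collatz(20)
20 is even -> collatz(10)
10 is even -> collatz(5)
5 is odd -> 3*5+1 = 16 -> collatz(16)
16 is even -> collatz(8)
8 is even -> collatz(4)
4 is even -> collatz(2)
2 is even -> collatz(1)
Reached 1 after 20 steps
= 20


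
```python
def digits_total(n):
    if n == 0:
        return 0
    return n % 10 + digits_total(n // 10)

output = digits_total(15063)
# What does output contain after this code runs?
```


digits_total(15063)
= 3 + digits_total(1506)
= 3 + 6 + digits_total(150)
= 3 + 6 + 0 + digits_total(15)
= 3 + 6 + 0 + 5 + digits_total(1)
= 3 + 6 + 0 + 5 + 1 + digits_total(0)
= 3 + 6 + 0 + 5 + 1 + 0
= 15


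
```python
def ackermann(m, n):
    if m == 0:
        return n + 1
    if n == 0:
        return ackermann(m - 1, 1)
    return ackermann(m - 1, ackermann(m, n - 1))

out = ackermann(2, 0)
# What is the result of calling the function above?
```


ackermann(2, 0)
n == 0: return ackermann(1, 1)
= ackermann(1, 1) = 3
= 3


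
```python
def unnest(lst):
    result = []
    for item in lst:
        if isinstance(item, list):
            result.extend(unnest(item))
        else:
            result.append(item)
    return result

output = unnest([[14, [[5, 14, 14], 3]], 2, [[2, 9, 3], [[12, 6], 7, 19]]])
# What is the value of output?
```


unnest([[14, [[5, 14, 14], 3]], 2, [[2, 9, 3], [[12, 6], 7, 19]]])
Processing each element:
  [14, [[5, 14, 14], 3]] is a list -> unnest recursively -> [14, 5, 14, 14, 3]
  2 is not a list -> append 2
  [[2, 9, 3], [[12, 6], 7, 19]] is a list -> unnest recursively -> [2, 9, 3, 12, 6, 7, 19]
= [14, 5, 14, 14, 3, 2, 2, 9, 3, 12, 6, 7, 19]


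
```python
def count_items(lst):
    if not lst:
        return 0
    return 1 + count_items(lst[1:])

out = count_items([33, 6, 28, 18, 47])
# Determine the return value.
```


count_items([33, 6, 28, 18, 47])
= 1 + count_items([6, 28, 18, 47])
= 1 + 1 + count_items([28, 18, 47])
= 1 + 1 + 1 + count_items([18, 47])
= 1 + 1 + 1 + 1 + count_items([47])
= 1 + 1 + 1 + 1 + 1 + count_items([])
= 1 + 1 + 1 + 1 + 1 + 0
= 5


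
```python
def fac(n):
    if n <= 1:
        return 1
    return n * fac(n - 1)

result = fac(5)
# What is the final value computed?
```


fac(5)
= 5 * fac(4)
= 5 * 4 * fac(3)
= 5 * 4 * 3 * fac(2)
= 5 * 4 * 3 * 2 * fac(1)
= 5 * 4 * 3 * 2 * 1
= 120


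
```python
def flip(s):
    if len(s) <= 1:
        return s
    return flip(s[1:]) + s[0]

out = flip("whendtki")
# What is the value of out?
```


flip("whendtki")
= flip("hendtki") + "w"
= flip("endtki") + "h" + "w"
= flip("ndtki") + "e" + "h" + "w"
= flip("dtki") + "n" + "e" + "h" + "w"
= flip("tki") + "d" + "n" + "e" + "h" + "w"
= flip("ki") + "t" + "d" + "n" + "e" + "h" + "w"
= flip("i") + "k" + "t" + "d" + "n" + "e" + "h" + "w"
= "i" + "k" + "t" + "d" + "n" + "e" + "h" + "w"
= "iktdnehw"


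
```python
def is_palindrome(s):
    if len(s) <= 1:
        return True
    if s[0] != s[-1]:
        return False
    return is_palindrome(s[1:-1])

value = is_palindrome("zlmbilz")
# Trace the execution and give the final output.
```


is_palindrome("zlmbilz")
"zlmbilz": s[0]='z' == s[-1]='z' -> is_palindrome("lmbil")
"lmbil": s[0]='l' == s[-1]='l' -> is_palindrome("mbi")
"mbi": s[0]='m' != s[-1]='i' -> False
= False


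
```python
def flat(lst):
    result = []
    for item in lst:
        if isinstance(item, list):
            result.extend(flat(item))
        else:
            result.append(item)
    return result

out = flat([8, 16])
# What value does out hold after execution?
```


flat([8, 16])
Processing each element:
  8 is not a list -> append 8
  16 is not a list -> append 16
= [8, 16]


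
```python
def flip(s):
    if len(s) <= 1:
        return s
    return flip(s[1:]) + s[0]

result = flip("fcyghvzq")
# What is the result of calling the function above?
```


flip("fcyghvzq")
= flip("cyghvzq") + "f"
= flip("yghvzq") + "c" + "f"
= flip("ghvzq") + "y" + "c" + "f"
= flip("hvzq") + "g" + "y" + "c" + "f"
= flip("vzq") + "h" + "g" + "y" + "c" + "f"
= flip("zq") + "v" + "h" + "g" + "y" + "c" + "f"
= flip("q") + "z" + "v" + "h" + "g" + "y" + "c" + "f"
= "q" + "z" + "v" + "h" + "g" + "y" + "c" + "f"
= "qzvhgycf"


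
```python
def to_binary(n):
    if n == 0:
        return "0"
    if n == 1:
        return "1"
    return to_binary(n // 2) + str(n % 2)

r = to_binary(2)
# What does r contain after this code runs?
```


to_binary(2)
= to_binary(1) + "0"
= "1" + "0"
= "10"


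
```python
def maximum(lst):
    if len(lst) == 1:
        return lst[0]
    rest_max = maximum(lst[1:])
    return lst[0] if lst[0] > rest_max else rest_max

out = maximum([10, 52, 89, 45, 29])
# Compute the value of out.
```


maximum([10, 52, 89, 45, 29])
= compare 10 with maximum([52, 89, 45, 29])
= compare 52 with maximum([89, 45, 29])
= compare 89 with maximum([45, 29])
= compare 45 with maximum([29])
Base: maximum([29]) = 29
compare 45 with 29: max = 45
compare 89 with 45: max = 89
compare 52 with 89: max = 89
compare 10 with 89: max = 89
= 89


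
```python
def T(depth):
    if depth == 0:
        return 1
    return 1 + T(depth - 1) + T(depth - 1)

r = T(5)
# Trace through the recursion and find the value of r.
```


T(5)
= 1 + T(4) + T(4)
= 1 + 2 * T(4)
T(k) = 2^(k+1) - 1
T(0) = 1
T(1) = 3
T(2) = 7
T(3) = 15
T(4) = 31
T(5) = 2^6 - 1 = 63


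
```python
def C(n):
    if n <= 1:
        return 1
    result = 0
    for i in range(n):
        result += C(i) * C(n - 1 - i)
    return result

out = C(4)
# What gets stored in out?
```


C(4)
= sum of C(i) * C(4-1-i) for i in 0..3
First compute sub-values bottom-up:
  C(0) = 1, C(1) = 1
  C(2) = 1*1 + 1*1 = 2
  C(3) = 1*2 + 1*1 + 2*1 = 5
Now C(4):
  C(0)*C(3) = 1*5 = 5
  C(1)*C(2) = 1*2 = 2
  C(2)*C(1) = 2*1 = 2
  C(3)*C(0) = 5*1 = 5
= 5 + 2 + 2 + 5
= 14


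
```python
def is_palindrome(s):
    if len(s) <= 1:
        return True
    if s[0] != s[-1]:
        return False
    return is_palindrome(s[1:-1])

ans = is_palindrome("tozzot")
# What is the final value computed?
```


is_palindrome("tozzot")
"tozzot": s[0]='t' == s[-1]='t' -> is_palindrome("ozzo")
"ozzo": s[0]='o' == s[-1]='o' -> is_palindrome("zz")
"zz": s[0]='z' == s[-1]='z' -> is_palindrome("")
"": len <= 1 -> True
= True


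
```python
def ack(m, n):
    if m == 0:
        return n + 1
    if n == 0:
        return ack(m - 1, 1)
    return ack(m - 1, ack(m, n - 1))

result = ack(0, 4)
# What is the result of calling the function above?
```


ack(0, 4)
m == 0: return 4 + 1 = 5
= 5


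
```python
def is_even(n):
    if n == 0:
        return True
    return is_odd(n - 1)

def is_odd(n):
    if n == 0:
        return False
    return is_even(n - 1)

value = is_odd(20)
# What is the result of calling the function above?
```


is_odd(20)
= is_even(19)
= is_odd(18)
= is_even(17)
= is_odd(16)
= is_even(15)
= is_odd(14)
= is_even(13)
= is_odd(12)
= is_even(11)
= is_odd(10)
= is_even(9)
= is_odd(8)
= is_even(7)
= is_odd(6)
= is_even(5)
= is_odd(4)
= is_even(3)
= is_odd(2)
= is_even(1)
= is_odd(0)
n == 0: return False
= False


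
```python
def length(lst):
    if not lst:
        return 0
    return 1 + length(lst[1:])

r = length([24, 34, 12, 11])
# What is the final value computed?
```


length([24, 34, 12, 11])
= 1 + length([34, 12, 11])
= 1 + 1 + length([12, 11])
= 1 + 1 + 1 + length([11])
= 1 + 1 + 1 + 1 + length([])
= 1 + 1 + 1 + 1 + 0
= 4


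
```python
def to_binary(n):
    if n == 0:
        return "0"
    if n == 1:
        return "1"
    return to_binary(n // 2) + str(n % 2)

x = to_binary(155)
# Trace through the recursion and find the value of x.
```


to_binary(155)
= to_binary(77) + "1"
= to_binary(38) + "1" + "1"
= to_binary(19) + "0" + "1" + "1"
= to_binary(9) + "1" + "0" + "1" + "1"
= to_binary(4) + "1" + "1" + "0" + "1" + "1"
= to_binary(2) + "0" + "1" + "1" + "0" + "1" + "1"
= to_binary(1) + "0" + "0" + "1" + "1" + "0" + "1" + "1"
= "1" + "0" + "0" + "1" + "1" + "0" + "1" + "1"
= "10011011"


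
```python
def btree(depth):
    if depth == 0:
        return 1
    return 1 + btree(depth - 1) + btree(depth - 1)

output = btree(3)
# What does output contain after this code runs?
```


btree(3)
= 1 + btree(2) + btree(2)
= 1 + 2 * btree(2)
btree(k) = 2^(k+1) - 1
btree(0) = 1
btree(1) = 3
btree(2) = 7
btree(3) = 15
btree(3) = 2^4 - 1 = 15


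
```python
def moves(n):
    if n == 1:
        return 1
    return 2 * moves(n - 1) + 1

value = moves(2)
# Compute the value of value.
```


moves(2)
= 2 * moves(1) + 1
Now compute bottom-up:
moves(1) = 1
moves(2) = 2 * 1 + 1 = 3
= 3


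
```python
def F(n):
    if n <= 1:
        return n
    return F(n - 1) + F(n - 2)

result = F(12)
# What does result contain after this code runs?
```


F(12)
= F(11) + F(10)
= (F(10) + F(9)) + F(10)
Computing bottom-up: F(0)=0, F(1)=1, F(2)=1, F(3)=2, F(4)=3, F(5)=5, F(6)=8, F(7)=13, F(8)=21, F(9)=34, F(10)=55, F(11)=89, F(12)=144
= 144


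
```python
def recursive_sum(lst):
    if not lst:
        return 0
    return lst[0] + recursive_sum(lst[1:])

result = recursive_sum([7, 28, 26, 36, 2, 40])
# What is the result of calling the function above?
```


recursive_sum([7, 28, 26, 36, 2, 40])
= 7 + recursive_sum([28, 26, 36, 2, 40])
= 7 + 28 + recursive_sum([26, 36, 2, 40])
= 7 + 28 + 26 + recursive_sum([36, 2, 40])
= 7 + 28 + 26 + 36 + recursive_sum([2, 40])
= 7 + 28 + 26 + 36 + 2 + recursive_sum([40])
= 7 + 28 + 26 + 36 + 2 + 40 + recursive_sum([])
= 7 + 28 + 26 + 36 + 2 + 40 + 0
= 139


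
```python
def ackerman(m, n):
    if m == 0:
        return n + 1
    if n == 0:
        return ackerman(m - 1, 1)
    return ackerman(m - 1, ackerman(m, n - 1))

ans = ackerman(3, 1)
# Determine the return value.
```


ackerman(3, 1)
= ackerman(2, ackerman(3, 0))
First compute ackerman(3, 0) = 5
= ackerman(2, 5)
= 13


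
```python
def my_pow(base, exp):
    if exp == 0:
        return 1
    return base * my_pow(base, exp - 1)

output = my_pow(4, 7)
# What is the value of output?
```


my_pow(4, 7)
= 4 * my_pow(4, 6)
= 4 * 4 * my_pow(4, 5)
= 4 * 4 * 4 * my_pow(4, 4)
= 4 * 4 * 4 * 4 * my_pow(4, 3)
= 4 * 4 * 4 * 4 * 4 * my_pow(4, 2)
= 4 * 4 * 4 * 4 * 4 * 4 * my_pow(4, 1)
= 4 * 4 * 4 * 4 * 4 * 4 * 4 * my_pow(4, 0)
= 4 * 4 * 4 * 4 * 4 * 4 * 4 * 1
= 16384


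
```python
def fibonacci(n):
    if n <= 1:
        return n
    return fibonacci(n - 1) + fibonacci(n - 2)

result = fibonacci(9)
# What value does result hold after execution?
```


fibonacci(9)
= fibonacci(8) + fibonacci(7)
= (fibonacci(7) + fibonacci(6)) + fibonacci(7)
Computing bottom-up: fibonacci(0)=0, fibonacci(1)=1, fibonacci(2)=1, fibonacci(3)=2, fibonacci(4)=3, fibonacci(5)=5, fibonacci(6)=8, fibonacci(7)=13, fibonacci(8)=21, fibonacci(9)=34
= 34


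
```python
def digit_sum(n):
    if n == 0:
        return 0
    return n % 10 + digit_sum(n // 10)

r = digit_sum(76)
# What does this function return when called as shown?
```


digit_sum(76)
= 6 + digit_sum(7)
= 6 + 7 + digit_sum(0)
= 6 + 7 + 0
= 13


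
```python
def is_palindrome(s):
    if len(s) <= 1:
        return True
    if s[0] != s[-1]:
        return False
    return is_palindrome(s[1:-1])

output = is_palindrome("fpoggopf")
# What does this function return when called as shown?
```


is_palindrome("fpoggopf")
"fpoggopf": s[0]='f' == s[-1]='f' -> is_palindrome("poggop")
"poggop": s[0]='p' == s[-1]='p' -> is_palindrome("oggo")
"oggo": s[0]='o' == s[-1]='o' -> is_palindrome("gg")
"gg": s[0]='g' == s[-1]='g' -> is_palindrome("")
"": len <= 1 -> True
= True


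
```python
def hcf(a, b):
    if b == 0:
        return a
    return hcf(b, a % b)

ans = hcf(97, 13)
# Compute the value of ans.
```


hcf(97, 13)
= hcf(13, 97 % 13) = hcf(13, 6)
= hcf(6, 13 % 6) = hcf(6, 1)
= hcf(1, 6 % 1) = hcf(1, 0)
b == 0, return a = 1


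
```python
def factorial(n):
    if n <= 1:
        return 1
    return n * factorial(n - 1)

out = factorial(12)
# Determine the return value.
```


factorial(12)
= 12 * factorial(11)
= 12 * 11 * factorial(10)
= 12 * 11 * 10 * factorial(9)
= 12 * 11 * 10 * 9 * factorial(8)
= 12 * 11 * 10 * 9 * 8 * factorial(7)
= 12 * 11 * 10 * 9 * 8 * 7 * factorial(6)
= 12 * 11 * 10 * 9 * 8 * 7 * 6 * factorial(5)
= 12 * 11 * 10 * 9 * 8 * 7 * 6 * 5 * factorial(4)
= 12 * 11 * 10 * 9 * 8 * 7 * 6 * 5 * 4 * factorial(3)
= 12 * 11 * 10 * 9 * 8 * 7 * 6 * 5 * 4 * 3 * factorial(2)
= 12 * 11 * 10 * 9 * 8 * 7 * 6 * 5 * 4 * 3 * 2 * factorial(1)
= 12 * 11 * 10 * 9 * 8 * 7 * 6 * 5 * 4 * 3 * 2 * 1
= 479001600


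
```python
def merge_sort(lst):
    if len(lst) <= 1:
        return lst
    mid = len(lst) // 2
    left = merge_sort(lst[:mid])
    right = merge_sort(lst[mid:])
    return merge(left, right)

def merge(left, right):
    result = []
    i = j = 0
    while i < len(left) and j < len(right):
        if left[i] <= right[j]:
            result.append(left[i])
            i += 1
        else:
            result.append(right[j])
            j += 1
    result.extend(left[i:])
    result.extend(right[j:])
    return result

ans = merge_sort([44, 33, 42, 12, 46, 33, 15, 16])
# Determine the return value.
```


merge_sort([44, 33, 42, 12, 46, 33, 15, 16])
Split into [44, 33, 42, 12] and [46, 33, 15, 16]
Left sorted: [12, 33, 42, 44]
Right sorted: [15, 16, 33, 46]
Merge [12, 33, 42, 44] and [15, 16, 33, 46]
= [12, 15, 16, 33, 33, 42, 44, 46]


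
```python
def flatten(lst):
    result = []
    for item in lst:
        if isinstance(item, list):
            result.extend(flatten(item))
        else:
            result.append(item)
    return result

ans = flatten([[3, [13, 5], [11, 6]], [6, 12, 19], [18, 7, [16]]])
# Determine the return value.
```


flatten([[3, [13, 5], [11, 6]], [6, 12, 19], [18, 7, [16]]])
Processing each element:
  [3, [13, 5], [11, 6]] is a list -> flatten recursively -> [3, 13, 5, 11, 6]
  [6, 12, 19] is a list -> flatten recursively -> [6, 12, 19]
  [18, 7, [16]] is a list -> flatten recursively -> [18, 7, 16]
= [3, 13, 5, 11, 6, 6, 12, 19, 18, 7, 16]


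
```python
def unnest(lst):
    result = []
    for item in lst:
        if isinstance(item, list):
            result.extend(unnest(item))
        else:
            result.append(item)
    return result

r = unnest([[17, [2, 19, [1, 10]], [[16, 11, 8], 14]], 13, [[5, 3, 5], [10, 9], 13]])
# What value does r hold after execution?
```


unnest([[17, [2, 19, [1, 10]], [[16, 11, 8], 14]], 13, [[5, 3, 5], [10, 9], 13]])
Processing each element:
  [17, [2, 19, [1, 10]], [[16, 11, 8], 14]] is a list -> unnest recursively -> [17, 2, 19, 1, 10, 16, 11, 8, 14]
  13 is not a list -> append 13
  [[5, 3, 5], [10, 9], 13] is a list -> unnest recursively -> [5, 3, 5, 10, 9, 13]
= [17, 2, 19, 1, 10, 16, 11, 8, 14, 13, 5, 3, 5, 10, 9, 13]


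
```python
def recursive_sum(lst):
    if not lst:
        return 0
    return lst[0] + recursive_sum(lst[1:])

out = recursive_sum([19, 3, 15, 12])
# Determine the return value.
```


recursive_sum([19, 3, 15, 12])
= 19 + recursive_sum([3, 15, 12])
= 19 + 3 + recursive_sum([15, 12])
= 19 + 3 + 15 + recursive_sum([12])
= 19 + 3 + 15 + 12 + recursive_sum([])
= 19 + 3 + 15 + 12 + 0
= 49


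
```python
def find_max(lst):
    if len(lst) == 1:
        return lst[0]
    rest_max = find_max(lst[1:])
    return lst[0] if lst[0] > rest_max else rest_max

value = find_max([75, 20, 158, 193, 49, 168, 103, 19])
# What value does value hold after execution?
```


find_max([75, 20, 158, 193, 49, 168, 103, 19])
= compare 75 with find_max([20, 158, 193, 49, 168, 103, 19])
= compare 20 with find_max([158, 193, 49, 168, 103, 19])
= compare 158 with find_max([193, 49, 168, 103, 19])
= compare 193 with find_max([49, 168, 103, 19])
= compare 49 with find_max([168, 103, 19])
= compare 168 with find_max([103, 19])
= compare 103 with find_max([19])
Base: find_max([19]) = 19
compare 103 with 19: max = 103
compare 168 with 103: max = 168
compare 49 with 168: max = 168
compare 193 with 168: max = 193
compare 158 with 193: max = 193
compare 20 with 193: max = 193
compare 75 with 193: max = 193
= 193
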